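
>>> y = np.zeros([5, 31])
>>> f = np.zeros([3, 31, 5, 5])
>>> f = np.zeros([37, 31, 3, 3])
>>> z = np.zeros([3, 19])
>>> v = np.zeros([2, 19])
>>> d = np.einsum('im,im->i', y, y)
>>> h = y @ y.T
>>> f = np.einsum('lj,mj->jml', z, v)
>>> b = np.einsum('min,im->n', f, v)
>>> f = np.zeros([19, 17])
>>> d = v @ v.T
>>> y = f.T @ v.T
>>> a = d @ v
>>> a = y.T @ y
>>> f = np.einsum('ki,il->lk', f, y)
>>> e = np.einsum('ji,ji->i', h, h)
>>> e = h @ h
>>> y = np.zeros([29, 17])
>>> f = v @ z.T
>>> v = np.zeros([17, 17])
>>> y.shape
(29, 17)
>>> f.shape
(2, 3)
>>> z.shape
(3, 19)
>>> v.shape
(17, 17)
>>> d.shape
(2, 2)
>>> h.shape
(5, 5)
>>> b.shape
(3,)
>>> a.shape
(2, 2)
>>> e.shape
(5, 5)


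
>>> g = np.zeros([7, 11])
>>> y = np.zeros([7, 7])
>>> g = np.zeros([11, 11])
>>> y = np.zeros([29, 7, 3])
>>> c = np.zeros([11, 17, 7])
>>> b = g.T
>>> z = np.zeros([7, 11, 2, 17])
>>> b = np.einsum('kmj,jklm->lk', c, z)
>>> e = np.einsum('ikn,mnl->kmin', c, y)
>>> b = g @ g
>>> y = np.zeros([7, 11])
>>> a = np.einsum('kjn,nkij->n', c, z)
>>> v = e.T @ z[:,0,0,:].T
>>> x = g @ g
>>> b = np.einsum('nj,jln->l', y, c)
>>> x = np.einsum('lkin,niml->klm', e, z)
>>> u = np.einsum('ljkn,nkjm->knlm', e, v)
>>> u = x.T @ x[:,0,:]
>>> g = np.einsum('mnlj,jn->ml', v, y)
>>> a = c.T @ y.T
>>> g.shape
(7, 29)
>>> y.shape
(7, 11)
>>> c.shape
(11, 17, 7)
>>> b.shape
(17,)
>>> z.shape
(7, 11, 2, 17)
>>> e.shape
(17, 29, 11, 7)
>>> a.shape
(7, 17, 7)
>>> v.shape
(7, 11, 29, 7)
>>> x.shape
(29, 17, 2)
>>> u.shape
(2, 17, 2)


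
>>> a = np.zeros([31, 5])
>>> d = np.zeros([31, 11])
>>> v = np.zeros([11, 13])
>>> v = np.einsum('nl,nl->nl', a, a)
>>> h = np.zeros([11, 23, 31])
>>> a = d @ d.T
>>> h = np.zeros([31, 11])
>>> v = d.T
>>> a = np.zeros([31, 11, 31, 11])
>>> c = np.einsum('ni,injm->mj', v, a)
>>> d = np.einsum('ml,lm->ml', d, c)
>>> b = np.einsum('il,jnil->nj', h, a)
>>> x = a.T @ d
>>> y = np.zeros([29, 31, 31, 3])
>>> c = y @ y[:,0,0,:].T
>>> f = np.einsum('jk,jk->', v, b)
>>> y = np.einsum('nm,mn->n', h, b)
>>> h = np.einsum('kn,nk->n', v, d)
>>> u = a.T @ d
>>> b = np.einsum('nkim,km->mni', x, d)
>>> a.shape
(31, 11, 31, 11)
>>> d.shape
(31, 11)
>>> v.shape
(11, 31)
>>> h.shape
(31,)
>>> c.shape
(29, 31, 31, 29)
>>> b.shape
(11, 11, 11)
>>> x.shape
(11, 31, 11, 11)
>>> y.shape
(31,)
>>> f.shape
()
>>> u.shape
(11, 31, 11, 11)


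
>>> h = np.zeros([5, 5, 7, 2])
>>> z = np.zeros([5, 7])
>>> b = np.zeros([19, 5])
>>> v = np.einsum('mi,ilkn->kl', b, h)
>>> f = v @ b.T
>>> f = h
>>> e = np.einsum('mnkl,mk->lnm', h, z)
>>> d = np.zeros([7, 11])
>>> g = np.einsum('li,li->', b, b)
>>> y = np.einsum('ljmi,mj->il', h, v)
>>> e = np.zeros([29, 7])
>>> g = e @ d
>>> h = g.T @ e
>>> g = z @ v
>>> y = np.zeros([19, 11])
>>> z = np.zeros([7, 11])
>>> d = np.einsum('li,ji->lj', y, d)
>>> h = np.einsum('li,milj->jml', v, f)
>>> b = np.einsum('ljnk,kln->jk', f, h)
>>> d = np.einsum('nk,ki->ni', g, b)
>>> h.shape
(2, 5, 7)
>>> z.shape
(7, 11)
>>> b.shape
(5, 2)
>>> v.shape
(7, 5)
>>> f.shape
(5, 5, 7, 2)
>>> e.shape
(29, 7)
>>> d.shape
(5, 2)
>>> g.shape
(5, 5)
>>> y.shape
(19, 11)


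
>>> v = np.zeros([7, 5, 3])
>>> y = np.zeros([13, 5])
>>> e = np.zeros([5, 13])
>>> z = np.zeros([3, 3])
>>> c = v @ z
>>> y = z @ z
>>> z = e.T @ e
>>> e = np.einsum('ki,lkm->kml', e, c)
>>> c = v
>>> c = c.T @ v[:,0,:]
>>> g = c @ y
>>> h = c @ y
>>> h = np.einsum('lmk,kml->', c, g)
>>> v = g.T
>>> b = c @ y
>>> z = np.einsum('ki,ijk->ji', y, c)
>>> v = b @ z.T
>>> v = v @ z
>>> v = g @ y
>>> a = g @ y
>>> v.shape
(3, 5, 3)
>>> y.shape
(3, 3)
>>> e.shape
(5, 3, 7)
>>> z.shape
(5, 3)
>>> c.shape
(3, 5, 3)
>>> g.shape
(3, 5, 3)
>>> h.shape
()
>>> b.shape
(3, 5, 3)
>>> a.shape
(3, 5, 3)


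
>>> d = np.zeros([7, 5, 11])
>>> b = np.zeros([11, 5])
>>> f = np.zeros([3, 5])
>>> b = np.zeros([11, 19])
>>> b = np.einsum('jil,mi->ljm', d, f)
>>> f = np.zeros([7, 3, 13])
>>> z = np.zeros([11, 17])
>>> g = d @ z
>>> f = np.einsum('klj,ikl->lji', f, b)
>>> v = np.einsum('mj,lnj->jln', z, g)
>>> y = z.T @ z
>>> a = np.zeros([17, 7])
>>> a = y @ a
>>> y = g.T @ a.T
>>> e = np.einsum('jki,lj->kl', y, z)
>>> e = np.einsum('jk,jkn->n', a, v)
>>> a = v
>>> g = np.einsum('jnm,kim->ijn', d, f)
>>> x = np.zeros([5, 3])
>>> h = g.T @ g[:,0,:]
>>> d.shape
(7, 5, 11)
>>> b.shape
(11, 7, 3)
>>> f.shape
(3, 13, 11)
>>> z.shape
(11, 17)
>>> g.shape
(13, 7, 5)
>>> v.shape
(17, 7, 5)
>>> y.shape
(17, 5, 17)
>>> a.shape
(17, 7, 5)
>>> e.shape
(5,)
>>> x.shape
(5, 3)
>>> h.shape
(5, 7, 5)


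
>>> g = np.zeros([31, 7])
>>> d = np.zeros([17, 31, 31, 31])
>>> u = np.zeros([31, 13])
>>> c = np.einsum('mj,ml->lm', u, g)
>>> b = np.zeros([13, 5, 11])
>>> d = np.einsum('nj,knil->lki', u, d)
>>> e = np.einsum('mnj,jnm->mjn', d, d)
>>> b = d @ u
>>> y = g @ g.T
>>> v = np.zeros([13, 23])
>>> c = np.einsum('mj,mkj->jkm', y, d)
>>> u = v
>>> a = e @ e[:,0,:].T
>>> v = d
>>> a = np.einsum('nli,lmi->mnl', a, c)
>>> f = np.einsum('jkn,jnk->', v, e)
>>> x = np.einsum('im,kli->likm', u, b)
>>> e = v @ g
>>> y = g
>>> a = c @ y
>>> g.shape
(31, 7)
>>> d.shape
(31, 17, 31)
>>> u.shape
(13, 23)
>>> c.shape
(31, 17, 31)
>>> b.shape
(31, 17, 13)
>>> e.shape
(31, 17, 7)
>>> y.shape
(31, 7)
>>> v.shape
(31, 17, 31)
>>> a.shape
(31, 17, 7)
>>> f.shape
()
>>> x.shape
(17, 13, 31, 23)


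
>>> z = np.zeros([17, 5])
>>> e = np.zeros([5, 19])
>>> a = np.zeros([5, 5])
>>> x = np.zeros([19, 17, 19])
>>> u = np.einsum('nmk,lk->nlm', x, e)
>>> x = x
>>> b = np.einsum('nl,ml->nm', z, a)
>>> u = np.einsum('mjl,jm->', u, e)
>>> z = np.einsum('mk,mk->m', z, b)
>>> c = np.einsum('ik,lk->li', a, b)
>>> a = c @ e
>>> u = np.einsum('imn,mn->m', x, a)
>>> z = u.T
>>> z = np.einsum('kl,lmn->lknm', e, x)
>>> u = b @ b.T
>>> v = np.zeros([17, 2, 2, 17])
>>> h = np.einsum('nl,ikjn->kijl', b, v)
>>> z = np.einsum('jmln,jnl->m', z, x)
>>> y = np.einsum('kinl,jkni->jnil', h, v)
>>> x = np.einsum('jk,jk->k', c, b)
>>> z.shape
(5,)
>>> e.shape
(5, 19)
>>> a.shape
(17, 19)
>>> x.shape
(5,)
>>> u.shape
(17, 17)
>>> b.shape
(17, 5)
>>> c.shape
(17, 5)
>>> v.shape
(17, 2, 2, 17)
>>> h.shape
(2, 17, 2, 5)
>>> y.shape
(17, 2, 17, 5)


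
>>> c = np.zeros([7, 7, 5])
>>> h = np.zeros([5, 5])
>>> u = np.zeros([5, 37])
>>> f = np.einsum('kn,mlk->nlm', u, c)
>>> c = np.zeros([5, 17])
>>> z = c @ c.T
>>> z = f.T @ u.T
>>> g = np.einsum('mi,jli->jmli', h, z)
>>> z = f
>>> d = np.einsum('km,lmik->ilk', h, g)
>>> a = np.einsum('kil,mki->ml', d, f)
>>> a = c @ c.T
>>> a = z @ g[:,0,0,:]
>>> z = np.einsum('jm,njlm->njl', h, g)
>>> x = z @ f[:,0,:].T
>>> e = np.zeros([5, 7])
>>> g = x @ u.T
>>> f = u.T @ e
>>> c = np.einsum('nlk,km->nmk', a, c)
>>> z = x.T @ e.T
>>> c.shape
(37, 17, 5)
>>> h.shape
(5, 5)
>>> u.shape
(5, 37)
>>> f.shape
(37, 7)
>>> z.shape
(37, 5, 5)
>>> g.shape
(7, 5, 5)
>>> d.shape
(7, 7, 5)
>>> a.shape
(37, 7, 5)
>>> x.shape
(7, 5, 37)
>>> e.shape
(5, 7)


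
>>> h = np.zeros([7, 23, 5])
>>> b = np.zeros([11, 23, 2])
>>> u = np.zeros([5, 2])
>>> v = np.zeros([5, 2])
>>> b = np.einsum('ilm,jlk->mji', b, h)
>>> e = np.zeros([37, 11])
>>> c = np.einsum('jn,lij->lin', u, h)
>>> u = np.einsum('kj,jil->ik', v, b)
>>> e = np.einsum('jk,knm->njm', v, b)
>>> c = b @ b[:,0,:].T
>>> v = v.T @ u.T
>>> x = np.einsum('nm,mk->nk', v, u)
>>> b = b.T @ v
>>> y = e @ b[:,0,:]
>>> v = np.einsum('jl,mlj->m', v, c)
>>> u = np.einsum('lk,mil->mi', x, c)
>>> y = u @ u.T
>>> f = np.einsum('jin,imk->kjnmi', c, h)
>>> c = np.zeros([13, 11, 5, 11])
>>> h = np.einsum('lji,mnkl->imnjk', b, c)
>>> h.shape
(7, 13, 11, 7, 5)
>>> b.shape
(11, 7, 7)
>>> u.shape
(2, 7)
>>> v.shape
(2,)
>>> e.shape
(7, 5, 11)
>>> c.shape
(13, 11, 5, 11)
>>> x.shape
(2, 5)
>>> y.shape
(2, 2)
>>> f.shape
(5, 2, 2, 23, 7)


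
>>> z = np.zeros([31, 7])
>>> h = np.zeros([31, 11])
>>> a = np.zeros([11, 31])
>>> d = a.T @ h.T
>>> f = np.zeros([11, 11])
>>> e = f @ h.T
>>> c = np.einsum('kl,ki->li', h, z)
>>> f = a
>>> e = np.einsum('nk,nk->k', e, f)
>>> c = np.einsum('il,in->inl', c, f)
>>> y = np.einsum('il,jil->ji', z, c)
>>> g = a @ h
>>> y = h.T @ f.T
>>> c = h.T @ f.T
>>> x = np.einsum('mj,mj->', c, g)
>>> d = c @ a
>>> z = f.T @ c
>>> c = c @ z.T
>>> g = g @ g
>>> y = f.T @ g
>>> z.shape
(31, 11)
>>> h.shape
(31, 11)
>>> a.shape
(11, 31)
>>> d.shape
(11, 31)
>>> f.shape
(11, 31)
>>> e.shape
(31,)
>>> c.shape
(11, 31)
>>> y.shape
(31, 11)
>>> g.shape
(11, 11)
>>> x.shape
()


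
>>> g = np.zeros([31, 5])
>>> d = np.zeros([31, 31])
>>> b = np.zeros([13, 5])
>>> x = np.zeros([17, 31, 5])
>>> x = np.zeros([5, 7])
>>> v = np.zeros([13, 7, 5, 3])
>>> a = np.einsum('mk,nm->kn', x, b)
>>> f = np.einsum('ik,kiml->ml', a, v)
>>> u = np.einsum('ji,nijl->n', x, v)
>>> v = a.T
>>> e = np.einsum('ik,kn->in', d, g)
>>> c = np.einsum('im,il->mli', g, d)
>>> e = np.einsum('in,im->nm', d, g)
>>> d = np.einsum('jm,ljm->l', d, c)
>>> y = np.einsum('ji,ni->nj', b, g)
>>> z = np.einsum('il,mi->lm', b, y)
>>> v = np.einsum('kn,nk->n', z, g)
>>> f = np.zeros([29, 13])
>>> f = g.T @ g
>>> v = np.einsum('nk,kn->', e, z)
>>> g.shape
(31, 5)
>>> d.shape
(5,)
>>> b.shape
(13, 5)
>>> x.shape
(5, 7)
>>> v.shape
()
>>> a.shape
(7, 13)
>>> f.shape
(5, 5)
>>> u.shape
(13,)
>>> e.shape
(31, 5)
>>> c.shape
(5, 31, 31)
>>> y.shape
(31, 13)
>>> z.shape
(5, 31)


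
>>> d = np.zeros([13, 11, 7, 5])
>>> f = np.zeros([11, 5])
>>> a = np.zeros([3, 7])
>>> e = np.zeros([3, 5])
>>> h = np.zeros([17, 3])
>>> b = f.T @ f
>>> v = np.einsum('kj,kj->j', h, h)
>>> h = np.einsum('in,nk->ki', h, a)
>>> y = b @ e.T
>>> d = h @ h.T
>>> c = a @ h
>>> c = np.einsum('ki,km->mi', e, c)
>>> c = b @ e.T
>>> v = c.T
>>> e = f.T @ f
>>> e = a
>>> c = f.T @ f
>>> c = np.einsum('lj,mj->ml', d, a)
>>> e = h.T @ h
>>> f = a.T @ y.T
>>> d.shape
(7, 7)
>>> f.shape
(7, 5)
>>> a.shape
(3, 7)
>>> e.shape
(17, 17)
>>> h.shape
(7, 17)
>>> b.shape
(5, 5)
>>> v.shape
(3, 5)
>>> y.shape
(5, 3)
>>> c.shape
(3, 7)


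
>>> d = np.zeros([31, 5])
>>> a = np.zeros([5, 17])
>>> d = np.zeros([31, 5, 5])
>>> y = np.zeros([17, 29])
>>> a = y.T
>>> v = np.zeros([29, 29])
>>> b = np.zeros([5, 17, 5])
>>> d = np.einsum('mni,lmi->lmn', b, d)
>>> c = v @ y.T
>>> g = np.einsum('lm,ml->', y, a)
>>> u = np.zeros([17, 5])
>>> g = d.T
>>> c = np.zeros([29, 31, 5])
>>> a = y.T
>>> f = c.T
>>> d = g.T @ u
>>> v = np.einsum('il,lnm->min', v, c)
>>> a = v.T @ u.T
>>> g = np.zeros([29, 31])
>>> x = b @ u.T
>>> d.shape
(31, 5, 5)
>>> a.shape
(31, 29, 17)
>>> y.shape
(17, 29)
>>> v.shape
(5, 29, 31)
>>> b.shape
(5, 17, 5)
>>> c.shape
(29, 31, 5)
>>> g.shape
(29, 31)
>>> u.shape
(17, 5)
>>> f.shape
(5, 31, 29)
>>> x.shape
(5, 17, 17)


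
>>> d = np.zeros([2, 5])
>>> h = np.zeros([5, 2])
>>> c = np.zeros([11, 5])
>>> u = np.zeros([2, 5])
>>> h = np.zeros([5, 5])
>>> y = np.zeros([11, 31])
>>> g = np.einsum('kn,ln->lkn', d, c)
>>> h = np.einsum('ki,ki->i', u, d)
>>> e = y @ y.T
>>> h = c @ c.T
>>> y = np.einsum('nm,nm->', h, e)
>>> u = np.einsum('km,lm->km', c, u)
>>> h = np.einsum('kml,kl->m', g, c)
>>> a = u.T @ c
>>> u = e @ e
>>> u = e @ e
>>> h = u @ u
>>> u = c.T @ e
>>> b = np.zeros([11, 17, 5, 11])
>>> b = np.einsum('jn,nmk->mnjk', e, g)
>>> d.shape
(2, 5)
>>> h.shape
(11, 11)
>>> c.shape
(11, 5)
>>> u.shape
(5, 11)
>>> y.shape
()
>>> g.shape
(11, 2, 5)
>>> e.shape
(11, 11)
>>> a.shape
(5, 5)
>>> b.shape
(2, 11, 11, 5)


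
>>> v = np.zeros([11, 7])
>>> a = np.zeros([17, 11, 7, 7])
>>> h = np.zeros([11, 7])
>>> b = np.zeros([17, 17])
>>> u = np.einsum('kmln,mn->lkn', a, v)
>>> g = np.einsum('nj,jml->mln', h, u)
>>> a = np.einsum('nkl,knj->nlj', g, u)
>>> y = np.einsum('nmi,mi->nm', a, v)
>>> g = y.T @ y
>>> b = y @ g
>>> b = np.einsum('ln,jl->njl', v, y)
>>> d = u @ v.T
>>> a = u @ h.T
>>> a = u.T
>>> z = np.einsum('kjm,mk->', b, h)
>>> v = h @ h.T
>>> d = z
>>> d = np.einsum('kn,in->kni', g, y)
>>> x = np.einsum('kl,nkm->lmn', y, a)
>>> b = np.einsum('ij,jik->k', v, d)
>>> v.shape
(11, 11)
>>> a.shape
(7, 17, 7)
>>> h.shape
(11, 7)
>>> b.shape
(17,)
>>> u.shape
(7, 17, 7)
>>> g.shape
(11, 11)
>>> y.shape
(17, 11)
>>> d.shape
(11, 11, 17)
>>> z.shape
()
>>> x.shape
(11, 7, 7)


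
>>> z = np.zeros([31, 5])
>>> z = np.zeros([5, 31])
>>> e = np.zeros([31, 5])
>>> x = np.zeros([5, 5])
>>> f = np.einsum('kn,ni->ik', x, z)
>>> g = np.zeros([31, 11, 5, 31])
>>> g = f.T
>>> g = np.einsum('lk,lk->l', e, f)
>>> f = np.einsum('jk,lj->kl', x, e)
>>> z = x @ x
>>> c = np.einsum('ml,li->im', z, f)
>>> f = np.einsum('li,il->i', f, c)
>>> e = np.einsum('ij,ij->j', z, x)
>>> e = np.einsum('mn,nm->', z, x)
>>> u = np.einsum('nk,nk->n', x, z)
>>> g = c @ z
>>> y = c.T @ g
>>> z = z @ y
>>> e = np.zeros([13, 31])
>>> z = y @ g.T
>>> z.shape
(5, 31)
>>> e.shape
(13, 31)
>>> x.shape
(5, 5)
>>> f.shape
(31,)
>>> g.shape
(31, 5)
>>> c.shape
(31, 5)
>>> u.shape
(5,)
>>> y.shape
(5, 5)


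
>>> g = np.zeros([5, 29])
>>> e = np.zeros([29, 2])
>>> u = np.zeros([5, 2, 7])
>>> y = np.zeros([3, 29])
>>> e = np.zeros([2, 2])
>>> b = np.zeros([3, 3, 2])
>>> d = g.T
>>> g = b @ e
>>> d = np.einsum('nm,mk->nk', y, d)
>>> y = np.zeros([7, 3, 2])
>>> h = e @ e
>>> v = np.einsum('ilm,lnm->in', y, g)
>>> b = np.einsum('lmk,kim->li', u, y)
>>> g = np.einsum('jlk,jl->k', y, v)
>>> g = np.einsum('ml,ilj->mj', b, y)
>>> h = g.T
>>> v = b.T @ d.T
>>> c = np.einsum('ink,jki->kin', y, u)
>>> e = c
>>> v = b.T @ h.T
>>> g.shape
(5, 2)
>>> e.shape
(2, 7, 3)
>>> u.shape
(5, 2, 7)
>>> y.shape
(7, 3, 2)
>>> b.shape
(5, 3)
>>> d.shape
(3, 5)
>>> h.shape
(2, 5)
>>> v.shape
(3, 2)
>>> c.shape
(2, 7, 3)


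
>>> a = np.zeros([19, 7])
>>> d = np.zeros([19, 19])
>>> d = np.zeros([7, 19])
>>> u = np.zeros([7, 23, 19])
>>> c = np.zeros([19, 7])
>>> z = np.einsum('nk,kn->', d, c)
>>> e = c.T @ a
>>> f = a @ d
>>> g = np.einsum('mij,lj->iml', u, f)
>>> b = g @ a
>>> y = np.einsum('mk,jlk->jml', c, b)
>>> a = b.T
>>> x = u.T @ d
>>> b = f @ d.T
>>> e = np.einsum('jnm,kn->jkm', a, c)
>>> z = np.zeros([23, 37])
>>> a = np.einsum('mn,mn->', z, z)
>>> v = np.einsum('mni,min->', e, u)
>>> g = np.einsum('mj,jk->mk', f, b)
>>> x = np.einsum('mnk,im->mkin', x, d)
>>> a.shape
()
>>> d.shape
(7, 19)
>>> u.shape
(7, 23, 19)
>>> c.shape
(19, 7)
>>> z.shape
(23, 37)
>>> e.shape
(7, 19, 23)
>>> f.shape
(19, 19)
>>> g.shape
(19, 7)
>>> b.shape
(19, 7)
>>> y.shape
(23, 19, 7)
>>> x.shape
(19, 19, 7, 23)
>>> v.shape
()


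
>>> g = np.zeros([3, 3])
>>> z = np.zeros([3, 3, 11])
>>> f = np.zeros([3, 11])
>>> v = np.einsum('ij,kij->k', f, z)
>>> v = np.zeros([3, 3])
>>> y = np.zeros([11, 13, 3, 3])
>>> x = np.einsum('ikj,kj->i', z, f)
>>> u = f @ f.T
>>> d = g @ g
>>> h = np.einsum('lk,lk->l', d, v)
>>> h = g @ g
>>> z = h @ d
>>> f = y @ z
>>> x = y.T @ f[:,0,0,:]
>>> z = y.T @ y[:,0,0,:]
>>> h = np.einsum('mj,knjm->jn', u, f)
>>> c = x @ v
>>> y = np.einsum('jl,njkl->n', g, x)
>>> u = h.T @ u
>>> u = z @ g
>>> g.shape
(3, 3)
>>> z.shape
(3, 3, 13, 3)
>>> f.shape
(11, 13, 3, 3)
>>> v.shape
(3, 3)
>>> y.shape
(3,)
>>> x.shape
(3, 3, 13, 3)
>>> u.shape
(3, 3, 13, 3)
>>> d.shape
(3, 3)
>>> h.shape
(3, 13)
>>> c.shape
(3, 3, 13, 3)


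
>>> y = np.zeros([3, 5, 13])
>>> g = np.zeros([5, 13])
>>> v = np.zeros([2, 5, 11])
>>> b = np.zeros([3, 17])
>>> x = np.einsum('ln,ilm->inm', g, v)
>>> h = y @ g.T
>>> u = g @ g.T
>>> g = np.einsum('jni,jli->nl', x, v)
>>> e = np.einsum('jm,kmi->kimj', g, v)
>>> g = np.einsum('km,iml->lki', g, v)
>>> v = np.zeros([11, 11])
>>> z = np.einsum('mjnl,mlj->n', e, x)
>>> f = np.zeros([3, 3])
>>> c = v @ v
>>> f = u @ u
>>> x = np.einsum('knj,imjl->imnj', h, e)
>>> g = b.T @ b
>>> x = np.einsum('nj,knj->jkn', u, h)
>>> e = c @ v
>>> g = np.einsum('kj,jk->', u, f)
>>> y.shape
(3, 5, 13)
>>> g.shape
()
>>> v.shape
(11, 11)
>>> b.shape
(3, 17)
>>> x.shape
(5, 3, 5)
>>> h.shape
(3, 5, 5)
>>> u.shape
(5, 5)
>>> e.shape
(11, 11)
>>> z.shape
(5,)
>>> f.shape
(5, 5)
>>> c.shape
(11, 11)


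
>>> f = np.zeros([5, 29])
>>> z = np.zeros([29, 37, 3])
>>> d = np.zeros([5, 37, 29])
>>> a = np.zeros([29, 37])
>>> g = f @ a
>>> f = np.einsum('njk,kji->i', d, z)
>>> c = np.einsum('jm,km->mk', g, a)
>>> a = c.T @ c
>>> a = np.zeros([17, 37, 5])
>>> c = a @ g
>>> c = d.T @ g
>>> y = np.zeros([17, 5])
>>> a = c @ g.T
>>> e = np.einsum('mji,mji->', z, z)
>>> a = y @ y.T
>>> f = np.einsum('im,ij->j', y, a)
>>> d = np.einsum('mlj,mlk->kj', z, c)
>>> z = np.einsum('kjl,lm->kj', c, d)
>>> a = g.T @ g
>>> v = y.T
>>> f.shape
(17,)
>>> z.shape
(29, 37)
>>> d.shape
(37, 3)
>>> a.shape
(37, 37)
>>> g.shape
(5, 37)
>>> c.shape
(29, 37, 37)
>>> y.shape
(17, 5)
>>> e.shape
()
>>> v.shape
(5, 17)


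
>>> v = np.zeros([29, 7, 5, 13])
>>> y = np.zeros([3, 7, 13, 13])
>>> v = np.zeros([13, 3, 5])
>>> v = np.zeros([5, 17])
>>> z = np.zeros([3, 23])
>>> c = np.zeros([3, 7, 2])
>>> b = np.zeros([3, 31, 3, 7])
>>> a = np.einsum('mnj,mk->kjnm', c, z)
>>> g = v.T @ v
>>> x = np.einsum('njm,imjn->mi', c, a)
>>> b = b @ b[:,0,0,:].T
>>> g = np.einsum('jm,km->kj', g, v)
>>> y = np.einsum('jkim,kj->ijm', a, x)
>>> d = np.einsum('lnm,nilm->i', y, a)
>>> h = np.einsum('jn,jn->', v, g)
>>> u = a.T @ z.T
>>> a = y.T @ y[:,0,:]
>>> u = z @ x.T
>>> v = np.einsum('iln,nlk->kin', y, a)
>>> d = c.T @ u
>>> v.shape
(3, 7, 3)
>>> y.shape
(7, 23, 3)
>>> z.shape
(3, 23)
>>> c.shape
(3, 7, 2)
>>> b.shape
(3, 31, 3, 3)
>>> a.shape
(3, 23, 3)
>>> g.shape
(5, 17)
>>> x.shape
(2, 23)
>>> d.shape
(2, 7, 2)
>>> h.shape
()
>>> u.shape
(3, 2)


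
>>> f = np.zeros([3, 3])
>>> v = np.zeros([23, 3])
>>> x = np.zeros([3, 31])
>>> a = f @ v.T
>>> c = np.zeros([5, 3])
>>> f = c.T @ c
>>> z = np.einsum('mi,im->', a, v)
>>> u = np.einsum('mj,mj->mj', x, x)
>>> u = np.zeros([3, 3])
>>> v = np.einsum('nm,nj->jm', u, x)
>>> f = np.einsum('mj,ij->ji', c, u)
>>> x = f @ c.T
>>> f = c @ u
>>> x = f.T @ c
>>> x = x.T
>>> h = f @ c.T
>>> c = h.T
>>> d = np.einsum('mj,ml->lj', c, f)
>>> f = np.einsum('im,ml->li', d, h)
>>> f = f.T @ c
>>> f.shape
(3, 5)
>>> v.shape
(31, 3)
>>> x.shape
(3, 3)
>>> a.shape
(3, 23)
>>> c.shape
(5, 5)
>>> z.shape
()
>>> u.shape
(3, 3)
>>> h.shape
(5, 5)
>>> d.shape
(3, 5)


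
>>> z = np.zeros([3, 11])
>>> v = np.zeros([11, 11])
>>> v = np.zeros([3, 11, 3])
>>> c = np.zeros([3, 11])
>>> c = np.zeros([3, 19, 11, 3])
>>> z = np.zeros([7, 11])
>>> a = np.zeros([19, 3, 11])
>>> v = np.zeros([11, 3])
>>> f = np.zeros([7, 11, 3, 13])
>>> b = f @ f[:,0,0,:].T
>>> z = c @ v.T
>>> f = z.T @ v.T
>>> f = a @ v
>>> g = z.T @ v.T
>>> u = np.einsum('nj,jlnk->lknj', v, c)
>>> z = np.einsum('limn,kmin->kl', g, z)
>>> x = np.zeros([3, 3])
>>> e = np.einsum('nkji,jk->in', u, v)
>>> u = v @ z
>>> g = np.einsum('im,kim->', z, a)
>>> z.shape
(3, 11)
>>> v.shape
(11, 3)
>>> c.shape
(3, 19, 11, 3)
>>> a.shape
(19, 3, 11)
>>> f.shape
(19, 3, 3)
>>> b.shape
(7, 11, 3, 7)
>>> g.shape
()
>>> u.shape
(11, 11)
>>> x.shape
(3, 3)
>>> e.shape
(3, 19)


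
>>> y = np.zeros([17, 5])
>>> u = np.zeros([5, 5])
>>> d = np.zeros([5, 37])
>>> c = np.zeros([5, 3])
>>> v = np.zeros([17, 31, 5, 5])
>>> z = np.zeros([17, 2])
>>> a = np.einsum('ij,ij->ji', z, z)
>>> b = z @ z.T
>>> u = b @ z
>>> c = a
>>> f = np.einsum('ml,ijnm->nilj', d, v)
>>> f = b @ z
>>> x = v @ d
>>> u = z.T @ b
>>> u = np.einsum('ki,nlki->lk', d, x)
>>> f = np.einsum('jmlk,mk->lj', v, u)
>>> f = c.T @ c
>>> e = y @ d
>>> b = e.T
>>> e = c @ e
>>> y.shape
(17, 5)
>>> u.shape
(31, 5)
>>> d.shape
(5, 37)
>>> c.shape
(2, 17)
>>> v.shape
(17, 31, 5, 5)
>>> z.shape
(17, 2)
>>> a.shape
(2, 17)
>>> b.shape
(37, 17)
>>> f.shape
(17, 17)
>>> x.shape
(17, 31, 5, 37)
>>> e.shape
(2, 37)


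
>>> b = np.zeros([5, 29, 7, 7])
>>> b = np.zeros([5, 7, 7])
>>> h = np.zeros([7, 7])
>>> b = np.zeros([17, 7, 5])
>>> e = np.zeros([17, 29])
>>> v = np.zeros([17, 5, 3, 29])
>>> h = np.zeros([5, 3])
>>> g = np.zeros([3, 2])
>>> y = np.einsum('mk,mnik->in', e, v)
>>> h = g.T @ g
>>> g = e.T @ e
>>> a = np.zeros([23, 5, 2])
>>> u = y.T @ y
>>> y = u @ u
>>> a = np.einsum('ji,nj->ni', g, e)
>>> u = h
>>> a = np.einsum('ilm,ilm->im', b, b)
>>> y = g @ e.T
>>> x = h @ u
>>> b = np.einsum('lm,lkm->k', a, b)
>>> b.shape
(7,)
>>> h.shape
(2, 2)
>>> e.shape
(17, 29)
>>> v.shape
(17, 5, 3, 29)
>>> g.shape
(29, 29)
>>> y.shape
(29, 17)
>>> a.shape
(17, 5)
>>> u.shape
(2, 2)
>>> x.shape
(2, 2)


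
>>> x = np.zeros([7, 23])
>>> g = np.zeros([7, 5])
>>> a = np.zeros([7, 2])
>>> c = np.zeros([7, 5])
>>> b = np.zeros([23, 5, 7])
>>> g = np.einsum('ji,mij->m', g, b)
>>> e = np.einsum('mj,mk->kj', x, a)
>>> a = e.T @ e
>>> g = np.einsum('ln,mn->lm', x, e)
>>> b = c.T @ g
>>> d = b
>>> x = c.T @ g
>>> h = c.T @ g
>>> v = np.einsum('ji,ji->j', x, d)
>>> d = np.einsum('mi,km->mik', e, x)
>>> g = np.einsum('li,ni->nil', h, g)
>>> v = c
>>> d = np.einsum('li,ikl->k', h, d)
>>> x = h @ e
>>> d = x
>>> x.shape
(5, 23)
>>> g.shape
(7, 2, 5)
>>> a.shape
(23, 23)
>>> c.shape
(7, 5)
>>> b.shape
(5, 2)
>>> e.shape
(2, 23)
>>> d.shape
(5, 23)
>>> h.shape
(5, 2)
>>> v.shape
(7, 5)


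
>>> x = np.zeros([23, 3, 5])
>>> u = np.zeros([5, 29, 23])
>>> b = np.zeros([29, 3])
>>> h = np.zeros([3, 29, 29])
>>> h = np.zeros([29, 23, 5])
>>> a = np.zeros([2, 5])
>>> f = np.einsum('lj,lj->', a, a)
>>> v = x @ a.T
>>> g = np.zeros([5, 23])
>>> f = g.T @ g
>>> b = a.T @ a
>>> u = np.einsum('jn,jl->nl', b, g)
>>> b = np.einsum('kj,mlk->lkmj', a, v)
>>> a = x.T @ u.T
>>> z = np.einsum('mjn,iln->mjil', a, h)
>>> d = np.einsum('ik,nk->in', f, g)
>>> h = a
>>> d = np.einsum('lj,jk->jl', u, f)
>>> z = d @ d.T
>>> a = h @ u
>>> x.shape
(23, 3, 5)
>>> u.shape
(5, 23)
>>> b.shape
(3, 2, 23, 5)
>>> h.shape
(5, 3, 5)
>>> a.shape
(5, 3, 23)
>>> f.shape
(23, 23)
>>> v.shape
(23, 3, 2)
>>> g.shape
(5, 23)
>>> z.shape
(23, 23)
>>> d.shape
(23, 5)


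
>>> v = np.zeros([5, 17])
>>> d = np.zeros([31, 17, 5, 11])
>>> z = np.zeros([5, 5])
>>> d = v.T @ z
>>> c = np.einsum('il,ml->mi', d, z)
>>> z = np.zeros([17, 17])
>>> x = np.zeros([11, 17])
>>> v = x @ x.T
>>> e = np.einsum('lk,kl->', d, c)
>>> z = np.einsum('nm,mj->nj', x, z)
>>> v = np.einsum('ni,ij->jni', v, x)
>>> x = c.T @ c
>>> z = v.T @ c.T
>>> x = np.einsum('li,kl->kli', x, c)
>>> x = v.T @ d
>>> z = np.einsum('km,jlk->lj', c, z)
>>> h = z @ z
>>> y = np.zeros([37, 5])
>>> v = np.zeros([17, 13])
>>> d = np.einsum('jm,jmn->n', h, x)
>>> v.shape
(17, 13)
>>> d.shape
(5,)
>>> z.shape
(11, 11)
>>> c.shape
(5, 17)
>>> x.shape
(11, 11, 5)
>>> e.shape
()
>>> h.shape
(11, 11)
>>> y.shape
(37, 5)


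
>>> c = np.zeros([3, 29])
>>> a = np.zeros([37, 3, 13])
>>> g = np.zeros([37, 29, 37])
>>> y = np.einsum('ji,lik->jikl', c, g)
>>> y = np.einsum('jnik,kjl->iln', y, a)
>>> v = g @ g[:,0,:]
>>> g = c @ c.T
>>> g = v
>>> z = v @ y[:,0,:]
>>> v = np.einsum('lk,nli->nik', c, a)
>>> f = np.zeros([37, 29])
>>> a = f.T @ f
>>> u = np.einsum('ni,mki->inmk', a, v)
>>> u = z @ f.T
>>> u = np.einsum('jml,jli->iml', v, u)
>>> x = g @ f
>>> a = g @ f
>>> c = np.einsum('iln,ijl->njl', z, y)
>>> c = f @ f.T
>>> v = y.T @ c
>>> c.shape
(37, 37)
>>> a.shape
(37, 29, 29)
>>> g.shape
(37, 29, 37)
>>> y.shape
(37, 13, 29)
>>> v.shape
(29, 13, 37)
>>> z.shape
(37, 29, 29)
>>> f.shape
(37, 29)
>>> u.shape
(37, 13, 29)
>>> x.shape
(37, 29, 29)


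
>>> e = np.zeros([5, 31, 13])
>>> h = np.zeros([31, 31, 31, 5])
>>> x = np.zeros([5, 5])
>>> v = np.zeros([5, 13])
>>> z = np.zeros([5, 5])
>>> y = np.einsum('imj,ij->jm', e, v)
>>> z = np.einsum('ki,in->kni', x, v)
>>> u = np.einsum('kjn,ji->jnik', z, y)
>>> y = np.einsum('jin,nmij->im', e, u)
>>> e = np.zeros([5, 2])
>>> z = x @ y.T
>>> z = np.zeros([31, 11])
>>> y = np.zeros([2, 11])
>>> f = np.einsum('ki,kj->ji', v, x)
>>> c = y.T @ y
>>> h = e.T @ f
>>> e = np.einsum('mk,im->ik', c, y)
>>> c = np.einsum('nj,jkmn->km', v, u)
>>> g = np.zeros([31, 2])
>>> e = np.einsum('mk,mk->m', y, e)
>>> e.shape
(2,)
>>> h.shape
(2, 13)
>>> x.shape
(5, 5)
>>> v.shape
(5, 13)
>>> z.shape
(31, 11)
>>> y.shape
(2, 11)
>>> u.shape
(13, 5, 31, 5)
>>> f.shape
(5, 13)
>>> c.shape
(5, 31)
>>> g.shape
(31, 2)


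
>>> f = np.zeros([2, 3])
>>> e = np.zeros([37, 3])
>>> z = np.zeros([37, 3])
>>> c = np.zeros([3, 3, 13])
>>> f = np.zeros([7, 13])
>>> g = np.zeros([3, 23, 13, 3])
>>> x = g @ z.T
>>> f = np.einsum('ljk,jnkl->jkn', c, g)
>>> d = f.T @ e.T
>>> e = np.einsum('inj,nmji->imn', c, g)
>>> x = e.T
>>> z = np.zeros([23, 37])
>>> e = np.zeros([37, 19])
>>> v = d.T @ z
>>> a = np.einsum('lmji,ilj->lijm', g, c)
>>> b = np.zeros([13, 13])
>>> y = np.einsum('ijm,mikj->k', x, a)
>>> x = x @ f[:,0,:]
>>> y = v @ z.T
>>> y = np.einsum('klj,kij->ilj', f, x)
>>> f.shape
(3, 13, 23)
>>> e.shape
(37, 19)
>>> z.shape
(23, 37)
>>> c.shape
(3, 3, 13)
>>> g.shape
(3, 23, 13, 3)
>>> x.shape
(3, 23, 23)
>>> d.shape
(23, 13, 37)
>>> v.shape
(37, 13, 37)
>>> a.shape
(3, 3, 13, 23)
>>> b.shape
(13, 13)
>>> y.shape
(23, 13, 23)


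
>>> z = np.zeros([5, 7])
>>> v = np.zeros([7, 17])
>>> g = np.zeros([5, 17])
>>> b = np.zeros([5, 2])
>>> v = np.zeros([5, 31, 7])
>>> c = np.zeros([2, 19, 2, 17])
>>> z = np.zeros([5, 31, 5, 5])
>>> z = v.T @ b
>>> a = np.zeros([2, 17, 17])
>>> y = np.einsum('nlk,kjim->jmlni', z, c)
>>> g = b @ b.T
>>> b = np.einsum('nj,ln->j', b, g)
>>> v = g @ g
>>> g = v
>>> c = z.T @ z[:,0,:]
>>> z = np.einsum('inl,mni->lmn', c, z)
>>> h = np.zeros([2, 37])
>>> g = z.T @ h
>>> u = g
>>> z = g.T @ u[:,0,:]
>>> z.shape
(37, 7, 37)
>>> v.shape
(5, 5)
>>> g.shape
(31, 7, 37)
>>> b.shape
(2,)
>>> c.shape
(2, 31, 2)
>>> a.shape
(2, 17, 17)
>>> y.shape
(19, 17, 31, 7, 2)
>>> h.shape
(2, 37)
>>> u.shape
(31, 7, 37)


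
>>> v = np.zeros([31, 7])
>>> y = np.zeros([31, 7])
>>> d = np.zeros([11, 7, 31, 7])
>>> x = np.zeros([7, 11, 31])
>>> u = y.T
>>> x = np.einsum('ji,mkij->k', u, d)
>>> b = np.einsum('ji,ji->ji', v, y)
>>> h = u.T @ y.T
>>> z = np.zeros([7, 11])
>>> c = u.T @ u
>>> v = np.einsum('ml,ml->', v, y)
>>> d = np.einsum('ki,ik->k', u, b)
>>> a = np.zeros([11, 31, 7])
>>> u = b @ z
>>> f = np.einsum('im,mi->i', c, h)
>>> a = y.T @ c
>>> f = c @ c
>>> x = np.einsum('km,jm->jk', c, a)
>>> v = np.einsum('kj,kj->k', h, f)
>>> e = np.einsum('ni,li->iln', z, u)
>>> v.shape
(31,)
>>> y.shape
(31, 7)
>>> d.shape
(7,)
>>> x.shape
(7, 31)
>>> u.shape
(31, 11)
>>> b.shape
(31, 7)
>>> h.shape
(31, 31)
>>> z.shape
(7, 11)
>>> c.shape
(31, 31)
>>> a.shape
(7, 31)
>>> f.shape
(31, 31)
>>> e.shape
(11, 31, 7)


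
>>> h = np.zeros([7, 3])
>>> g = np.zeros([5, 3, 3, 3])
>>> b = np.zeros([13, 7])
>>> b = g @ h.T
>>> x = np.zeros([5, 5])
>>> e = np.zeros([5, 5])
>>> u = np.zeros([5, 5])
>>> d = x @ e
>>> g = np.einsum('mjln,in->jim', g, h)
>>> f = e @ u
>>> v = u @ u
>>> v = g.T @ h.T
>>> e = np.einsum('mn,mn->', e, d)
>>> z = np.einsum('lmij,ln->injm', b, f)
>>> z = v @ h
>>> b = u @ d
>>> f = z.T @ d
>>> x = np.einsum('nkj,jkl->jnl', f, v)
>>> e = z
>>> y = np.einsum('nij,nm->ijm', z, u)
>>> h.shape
(7, 3)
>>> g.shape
(3, 7, 5)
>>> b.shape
(5, 5)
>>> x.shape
(5, 3, 7)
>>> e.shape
(5, 7, 3)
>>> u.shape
(5, 5)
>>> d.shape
(5, 5)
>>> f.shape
(3, 7, 5)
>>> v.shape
(5, 7, 7)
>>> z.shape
(5, 7, 3)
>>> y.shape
(7, 3, 5)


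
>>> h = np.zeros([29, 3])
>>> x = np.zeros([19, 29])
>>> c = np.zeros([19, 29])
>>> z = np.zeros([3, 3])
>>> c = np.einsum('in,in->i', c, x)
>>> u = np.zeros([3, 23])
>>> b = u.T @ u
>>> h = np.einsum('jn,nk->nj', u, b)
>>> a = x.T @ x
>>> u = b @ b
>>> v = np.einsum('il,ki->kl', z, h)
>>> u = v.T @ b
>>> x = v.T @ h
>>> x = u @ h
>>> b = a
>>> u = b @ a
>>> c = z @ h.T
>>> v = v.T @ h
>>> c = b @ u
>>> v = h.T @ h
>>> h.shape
(23, 3)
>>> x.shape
(3, 3)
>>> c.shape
(29, 29)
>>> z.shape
(3, 3)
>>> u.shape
(29, 29)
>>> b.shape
(29, 29)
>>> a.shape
(29, 29)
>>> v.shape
(3, 3)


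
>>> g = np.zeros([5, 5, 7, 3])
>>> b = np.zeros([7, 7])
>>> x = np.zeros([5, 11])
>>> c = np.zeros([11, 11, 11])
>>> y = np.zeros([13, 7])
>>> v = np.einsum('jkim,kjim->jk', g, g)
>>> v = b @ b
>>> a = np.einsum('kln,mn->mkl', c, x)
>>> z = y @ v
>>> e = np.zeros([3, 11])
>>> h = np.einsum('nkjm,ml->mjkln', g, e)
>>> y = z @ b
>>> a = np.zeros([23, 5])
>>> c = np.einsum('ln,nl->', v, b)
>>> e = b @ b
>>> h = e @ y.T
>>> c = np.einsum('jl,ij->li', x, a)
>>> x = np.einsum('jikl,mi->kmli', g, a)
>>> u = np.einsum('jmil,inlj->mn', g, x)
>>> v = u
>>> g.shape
(5, 5, 7, 3)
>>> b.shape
(7, 7)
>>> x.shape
(7, 23, 3, 5)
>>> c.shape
(11, 23)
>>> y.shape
(13, 7)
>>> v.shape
(5, 23)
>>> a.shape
(23, 5)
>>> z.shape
(13, 7)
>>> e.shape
(7, 7)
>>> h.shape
(7, 13)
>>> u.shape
(5, 23)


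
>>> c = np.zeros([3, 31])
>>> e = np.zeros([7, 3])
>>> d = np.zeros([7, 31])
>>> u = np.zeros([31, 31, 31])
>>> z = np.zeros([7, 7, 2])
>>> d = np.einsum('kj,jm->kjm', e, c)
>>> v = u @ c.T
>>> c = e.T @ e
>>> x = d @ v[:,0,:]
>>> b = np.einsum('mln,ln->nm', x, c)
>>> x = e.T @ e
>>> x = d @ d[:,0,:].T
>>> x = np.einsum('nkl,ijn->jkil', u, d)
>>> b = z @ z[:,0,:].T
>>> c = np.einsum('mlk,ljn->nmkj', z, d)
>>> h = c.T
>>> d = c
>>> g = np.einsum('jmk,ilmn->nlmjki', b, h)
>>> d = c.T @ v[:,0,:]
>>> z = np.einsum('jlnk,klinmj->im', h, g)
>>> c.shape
(31, 7, 2, 3)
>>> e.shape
(7, 3)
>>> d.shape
(3, 2, 7, 3)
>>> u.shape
(31, 31, 31)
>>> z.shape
(7, 7)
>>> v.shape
(31, 31, 3)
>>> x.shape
(3, 31, 7, 31)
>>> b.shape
(7, 7, 7)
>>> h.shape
(3, 2, 7, 31)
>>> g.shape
(31, 2, 7, 7, 7, 3)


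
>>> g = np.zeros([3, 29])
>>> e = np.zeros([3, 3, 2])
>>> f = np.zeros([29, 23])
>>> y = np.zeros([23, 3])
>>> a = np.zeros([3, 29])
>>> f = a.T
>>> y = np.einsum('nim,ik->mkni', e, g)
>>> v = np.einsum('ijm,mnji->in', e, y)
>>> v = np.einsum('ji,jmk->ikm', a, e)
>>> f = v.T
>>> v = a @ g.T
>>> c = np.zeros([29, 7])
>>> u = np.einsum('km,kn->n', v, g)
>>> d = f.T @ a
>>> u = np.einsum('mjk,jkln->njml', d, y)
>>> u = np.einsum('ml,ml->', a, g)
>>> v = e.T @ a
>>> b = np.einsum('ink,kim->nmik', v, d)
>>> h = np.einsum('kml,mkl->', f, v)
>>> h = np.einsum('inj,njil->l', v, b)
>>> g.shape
(3, 29)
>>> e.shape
(3, 3, 2)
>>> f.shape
(3, 2, 29)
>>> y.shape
(2, 29, 3, 3)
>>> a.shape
(3, 29)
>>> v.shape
(2, 3, 29)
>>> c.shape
(29, 7)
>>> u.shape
()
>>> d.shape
(29, 2, 29)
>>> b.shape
(3, 29, 2, 29)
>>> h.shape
(29,)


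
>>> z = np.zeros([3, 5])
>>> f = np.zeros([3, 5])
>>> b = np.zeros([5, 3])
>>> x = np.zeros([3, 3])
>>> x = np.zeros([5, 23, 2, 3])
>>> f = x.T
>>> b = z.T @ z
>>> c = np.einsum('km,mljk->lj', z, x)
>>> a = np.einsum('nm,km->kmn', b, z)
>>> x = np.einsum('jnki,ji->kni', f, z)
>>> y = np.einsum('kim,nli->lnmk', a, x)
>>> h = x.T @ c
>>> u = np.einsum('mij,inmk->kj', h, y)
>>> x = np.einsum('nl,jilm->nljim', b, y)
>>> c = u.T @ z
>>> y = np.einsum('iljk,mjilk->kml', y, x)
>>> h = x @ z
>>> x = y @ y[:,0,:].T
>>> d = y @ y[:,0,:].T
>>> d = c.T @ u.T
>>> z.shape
(3, 5)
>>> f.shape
(3, 2, 23, 5)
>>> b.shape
(5, 5)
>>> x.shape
(3, 5, 3)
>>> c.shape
(2, 5)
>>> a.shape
(3, 5, 5)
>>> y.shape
(3, 5, 23)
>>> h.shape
(5, 5, 2, 23, 5)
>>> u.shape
(3, 2)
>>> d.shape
(5, 3)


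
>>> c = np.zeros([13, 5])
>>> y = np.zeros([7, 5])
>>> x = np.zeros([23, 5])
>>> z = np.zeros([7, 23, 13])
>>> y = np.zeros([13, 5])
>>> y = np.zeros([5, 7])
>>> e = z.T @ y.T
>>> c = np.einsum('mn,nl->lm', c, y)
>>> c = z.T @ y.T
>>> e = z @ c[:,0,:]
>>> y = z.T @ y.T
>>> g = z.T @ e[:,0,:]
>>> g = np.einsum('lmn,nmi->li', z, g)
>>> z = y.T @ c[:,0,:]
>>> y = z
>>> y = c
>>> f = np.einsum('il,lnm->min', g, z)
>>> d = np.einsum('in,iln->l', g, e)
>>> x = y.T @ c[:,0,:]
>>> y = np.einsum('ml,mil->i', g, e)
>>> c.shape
(13, 23, 5)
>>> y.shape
(23,)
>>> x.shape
(5, 23, 5)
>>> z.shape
(5, 23, 5)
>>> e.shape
(7, 23, 5)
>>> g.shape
(7, 5)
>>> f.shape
(5, 7, 23)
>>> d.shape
(23,)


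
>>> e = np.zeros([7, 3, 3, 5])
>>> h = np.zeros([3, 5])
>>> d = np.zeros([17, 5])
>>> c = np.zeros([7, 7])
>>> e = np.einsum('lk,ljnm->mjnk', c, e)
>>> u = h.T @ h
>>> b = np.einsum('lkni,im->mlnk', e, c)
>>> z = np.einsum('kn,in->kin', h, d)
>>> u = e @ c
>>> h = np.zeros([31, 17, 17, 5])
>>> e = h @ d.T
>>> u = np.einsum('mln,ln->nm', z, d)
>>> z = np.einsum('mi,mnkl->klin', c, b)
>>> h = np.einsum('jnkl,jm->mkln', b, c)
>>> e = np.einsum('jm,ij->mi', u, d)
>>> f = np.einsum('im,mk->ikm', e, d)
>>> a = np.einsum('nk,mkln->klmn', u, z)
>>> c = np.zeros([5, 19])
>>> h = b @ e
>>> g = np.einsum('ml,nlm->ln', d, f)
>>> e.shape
(3, 17)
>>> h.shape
(7, 5, 3, 17)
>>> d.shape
(17, 5)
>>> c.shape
(5, 19)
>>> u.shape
(5, 3)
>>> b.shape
(7, 5, 3, 3)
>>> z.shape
(3, 3, 7, 5)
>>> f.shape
(3, 5, 17)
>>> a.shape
(3, 7, 3, 5)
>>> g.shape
(5, 3)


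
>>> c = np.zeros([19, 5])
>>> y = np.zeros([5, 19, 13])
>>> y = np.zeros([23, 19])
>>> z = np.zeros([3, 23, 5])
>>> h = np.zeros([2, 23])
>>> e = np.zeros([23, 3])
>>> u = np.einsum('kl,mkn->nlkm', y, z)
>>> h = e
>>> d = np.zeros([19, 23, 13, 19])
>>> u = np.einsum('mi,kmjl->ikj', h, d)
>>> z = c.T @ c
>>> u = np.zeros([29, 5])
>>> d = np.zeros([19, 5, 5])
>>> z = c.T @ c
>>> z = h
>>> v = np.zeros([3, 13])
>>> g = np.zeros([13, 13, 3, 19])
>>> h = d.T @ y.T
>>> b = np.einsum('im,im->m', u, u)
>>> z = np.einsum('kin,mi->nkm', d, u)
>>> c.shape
(19, 5)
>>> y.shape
(23, 19)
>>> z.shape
(5, 19, 29)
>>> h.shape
(5, 5, 23)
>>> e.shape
(23, 3)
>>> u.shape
(29, 5)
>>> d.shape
(19, 5, 5)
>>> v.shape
(3, 13)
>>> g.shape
(13, 13, 3, 19)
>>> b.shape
(5,)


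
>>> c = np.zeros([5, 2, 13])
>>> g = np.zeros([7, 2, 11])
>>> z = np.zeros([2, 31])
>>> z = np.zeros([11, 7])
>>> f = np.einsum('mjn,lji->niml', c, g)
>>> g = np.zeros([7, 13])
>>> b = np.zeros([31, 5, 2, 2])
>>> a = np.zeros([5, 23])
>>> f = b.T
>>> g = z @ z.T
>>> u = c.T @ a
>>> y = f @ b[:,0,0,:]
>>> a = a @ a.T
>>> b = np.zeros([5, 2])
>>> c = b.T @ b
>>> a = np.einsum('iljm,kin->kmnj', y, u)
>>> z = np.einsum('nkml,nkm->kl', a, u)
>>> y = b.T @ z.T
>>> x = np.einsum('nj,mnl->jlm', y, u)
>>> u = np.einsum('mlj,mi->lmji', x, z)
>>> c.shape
(2, 2)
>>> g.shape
(11, 11)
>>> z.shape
(2, 5)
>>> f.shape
(2, 2, 5, 31)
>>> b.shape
(5, 2)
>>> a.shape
(13, 2, 23, 5)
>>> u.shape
(23, 2, 13, 5)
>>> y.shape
(2, 2)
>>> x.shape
(2, 23, 13)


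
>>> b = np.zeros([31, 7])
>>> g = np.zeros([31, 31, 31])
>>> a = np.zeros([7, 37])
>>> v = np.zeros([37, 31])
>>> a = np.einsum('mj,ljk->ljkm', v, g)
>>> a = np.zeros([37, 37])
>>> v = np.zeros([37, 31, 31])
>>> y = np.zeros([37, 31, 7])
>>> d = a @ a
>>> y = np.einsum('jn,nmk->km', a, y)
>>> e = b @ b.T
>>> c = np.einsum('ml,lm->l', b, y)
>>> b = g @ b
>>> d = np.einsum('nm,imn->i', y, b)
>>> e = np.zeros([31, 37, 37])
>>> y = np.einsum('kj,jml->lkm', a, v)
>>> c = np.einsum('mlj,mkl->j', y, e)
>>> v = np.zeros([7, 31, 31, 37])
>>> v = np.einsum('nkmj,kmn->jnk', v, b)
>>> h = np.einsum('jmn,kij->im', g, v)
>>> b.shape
(31, 31, 7)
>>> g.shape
(31, 31, 31)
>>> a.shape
(37, 37)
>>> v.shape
(37, 7, 31)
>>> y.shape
(31, 37, 31)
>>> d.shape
(31,)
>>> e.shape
(31, 37, 37)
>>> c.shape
(31,)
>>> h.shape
(7, 31)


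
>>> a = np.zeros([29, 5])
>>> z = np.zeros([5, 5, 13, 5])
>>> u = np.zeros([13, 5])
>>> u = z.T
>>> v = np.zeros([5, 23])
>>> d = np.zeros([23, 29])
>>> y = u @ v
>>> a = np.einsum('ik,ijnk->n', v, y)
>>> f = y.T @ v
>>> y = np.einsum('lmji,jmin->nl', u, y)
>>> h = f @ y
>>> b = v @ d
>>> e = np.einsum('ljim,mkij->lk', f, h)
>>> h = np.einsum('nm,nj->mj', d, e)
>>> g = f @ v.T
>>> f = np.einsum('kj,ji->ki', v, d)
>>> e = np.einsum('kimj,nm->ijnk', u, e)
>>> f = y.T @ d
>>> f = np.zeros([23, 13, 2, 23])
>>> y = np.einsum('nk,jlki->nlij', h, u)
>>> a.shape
(5,)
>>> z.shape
(5, 5, 13, 5)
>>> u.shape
(5, 13, 5, 5)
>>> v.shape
(5, 23)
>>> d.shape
(23, 29)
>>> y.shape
(29, 13, 5, 5)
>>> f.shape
(23, 13, 2, 23)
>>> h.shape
(29, 5)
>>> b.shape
(5, 29)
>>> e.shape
(13, 5, 23, 5)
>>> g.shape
(23, 5, 13, 5)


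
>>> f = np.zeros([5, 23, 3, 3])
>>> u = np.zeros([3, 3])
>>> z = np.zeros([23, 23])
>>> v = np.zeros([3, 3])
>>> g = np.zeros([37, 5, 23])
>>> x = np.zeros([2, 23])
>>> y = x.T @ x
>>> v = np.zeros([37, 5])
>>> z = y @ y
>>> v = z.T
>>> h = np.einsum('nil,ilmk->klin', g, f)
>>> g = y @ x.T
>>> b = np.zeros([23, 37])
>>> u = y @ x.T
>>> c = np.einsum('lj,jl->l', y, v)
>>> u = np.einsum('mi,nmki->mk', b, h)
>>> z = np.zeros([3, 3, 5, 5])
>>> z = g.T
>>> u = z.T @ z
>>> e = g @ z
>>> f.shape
(5, 23, 3, 3)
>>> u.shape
(23, 23)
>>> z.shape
(2, 23)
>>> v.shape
(23, 23)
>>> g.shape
(23, 2)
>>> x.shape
(2, 23)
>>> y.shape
(23, 23)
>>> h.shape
(3, 23, 5, 37)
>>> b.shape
(23, 37)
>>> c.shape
(23,)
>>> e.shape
(23, 23)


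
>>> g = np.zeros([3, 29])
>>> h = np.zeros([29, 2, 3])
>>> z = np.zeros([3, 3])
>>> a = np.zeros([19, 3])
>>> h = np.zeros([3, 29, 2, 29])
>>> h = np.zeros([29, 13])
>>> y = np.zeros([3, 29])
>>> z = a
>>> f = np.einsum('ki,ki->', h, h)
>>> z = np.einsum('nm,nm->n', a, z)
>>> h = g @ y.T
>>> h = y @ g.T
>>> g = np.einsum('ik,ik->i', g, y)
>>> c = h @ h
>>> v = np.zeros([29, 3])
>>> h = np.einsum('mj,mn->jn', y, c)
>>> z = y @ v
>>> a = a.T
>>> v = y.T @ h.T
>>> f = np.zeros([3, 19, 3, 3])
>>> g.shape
(3,)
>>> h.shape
(29, 3)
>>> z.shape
(3, 3)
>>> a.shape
(3, 19)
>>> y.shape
(3, 29)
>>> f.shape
(3, 19, 3, 3)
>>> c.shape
(3, 3)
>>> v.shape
(29, 29)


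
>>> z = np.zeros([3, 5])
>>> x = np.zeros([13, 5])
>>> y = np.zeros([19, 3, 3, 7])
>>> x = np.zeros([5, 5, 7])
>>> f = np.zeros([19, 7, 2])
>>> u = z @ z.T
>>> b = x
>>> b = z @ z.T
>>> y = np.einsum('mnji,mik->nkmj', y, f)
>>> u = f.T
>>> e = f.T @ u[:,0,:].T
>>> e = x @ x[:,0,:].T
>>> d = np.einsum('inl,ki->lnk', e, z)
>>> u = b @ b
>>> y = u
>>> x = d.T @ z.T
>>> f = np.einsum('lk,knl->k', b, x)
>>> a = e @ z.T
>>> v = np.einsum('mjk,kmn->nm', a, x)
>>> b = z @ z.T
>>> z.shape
(3, 5)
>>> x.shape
(3, 5, 3)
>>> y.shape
(3, 3)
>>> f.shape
(3,)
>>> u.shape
(3, 3)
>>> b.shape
(3, 3)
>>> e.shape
(5, 5, 5)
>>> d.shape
(5, 5, 3)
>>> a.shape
(5, 5, 3)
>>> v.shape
(3, 5)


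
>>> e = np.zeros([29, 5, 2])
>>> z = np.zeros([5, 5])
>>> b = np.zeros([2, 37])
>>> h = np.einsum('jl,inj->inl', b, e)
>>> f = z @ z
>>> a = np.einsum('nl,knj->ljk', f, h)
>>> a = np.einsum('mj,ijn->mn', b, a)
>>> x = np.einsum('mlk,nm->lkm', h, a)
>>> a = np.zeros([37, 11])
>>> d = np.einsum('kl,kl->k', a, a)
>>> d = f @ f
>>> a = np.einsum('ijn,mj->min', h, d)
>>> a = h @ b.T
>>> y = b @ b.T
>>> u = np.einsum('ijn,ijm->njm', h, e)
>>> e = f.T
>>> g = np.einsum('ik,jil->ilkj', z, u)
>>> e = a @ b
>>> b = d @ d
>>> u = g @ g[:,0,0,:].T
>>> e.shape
(29, 5, 37)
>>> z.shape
(5, 5)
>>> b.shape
(5, 5)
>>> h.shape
(29, 5, 37)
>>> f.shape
(5, 5)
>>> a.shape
(29, 5, 2)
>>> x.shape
(5, 37, 29)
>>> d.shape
(5, 5)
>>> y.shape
(2, 2)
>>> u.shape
(5, 2, 5, 5)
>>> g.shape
(5, 2, 5, 37)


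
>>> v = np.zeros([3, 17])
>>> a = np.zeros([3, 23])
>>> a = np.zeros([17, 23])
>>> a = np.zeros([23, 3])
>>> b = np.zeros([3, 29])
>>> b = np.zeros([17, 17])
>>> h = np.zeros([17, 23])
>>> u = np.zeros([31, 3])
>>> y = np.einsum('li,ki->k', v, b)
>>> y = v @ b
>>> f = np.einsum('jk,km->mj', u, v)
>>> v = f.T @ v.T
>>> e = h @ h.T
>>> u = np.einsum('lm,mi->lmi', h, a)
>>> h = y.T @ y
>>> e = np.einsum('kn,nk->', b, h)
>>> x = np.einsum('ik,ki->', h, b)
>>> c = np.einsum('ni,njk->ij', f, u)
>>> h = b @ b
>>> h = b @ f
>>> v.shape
(31, 3)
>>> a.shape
(23, 3)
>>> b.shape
(17, 17)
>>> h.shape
(17, 31)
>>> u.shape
(17, 23, 3)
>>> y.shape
(3, 17)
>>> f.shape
(17, 31)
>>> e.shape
()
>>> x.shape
()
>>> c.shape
(31, 23)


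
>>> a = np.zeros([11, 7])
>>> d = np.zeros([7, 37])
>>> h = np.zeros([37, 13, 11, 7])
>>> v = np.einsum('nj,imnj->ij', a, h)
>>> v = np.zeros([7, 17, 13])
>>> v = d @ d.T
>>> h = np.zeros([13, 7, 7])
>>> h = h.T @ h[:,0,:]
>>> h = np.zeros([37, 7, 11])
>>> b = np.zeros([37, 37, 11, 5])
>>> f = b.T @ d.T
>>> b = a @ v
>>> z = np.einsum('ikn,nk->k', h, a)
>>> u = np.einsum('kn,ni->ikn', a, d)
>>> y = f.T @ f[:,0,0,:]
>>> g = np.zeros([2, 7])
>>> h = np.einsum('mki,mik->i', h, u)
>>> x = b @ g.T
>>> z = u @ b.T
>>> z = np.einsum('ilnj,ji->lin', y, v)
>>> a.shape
(11, 7)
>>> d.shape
(7, 37)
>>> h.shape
(11,)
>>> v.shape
(7, 7)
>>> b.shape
(11, 7)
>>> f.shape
(5, 11, 37, 7)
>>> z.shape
(37, 7, 11)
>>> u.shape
(37, 11, 7)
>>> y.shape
(7, 37, 11, 7)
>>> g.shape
(2, 7)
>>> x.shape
(11, 2)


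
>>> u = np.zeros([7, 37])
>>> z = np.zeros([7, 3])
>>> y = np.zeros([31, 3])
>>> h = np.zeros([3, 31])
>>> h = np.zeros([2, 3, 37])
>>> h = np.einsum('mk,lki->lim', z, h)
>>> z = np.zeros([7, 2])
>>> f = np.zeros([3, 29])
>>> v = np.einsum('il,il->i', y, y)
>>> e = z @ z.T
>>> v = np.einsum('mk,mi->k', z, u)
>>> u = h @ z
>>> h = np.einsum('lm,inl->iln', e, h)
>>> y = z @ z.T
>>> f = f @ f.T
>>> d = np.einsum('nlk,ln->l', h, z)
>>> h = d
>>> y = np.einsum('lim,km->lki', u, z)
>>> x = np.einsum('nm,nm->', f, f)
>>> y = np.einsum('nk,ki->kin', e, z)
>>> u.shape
(2, 37, 2)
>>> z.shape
(7, 2)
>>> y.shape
(7, 2, 7)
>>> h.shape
(7,)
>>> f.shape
(3, 3)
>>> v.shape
(2,)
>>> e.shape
(7, 7)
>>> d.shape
(7,)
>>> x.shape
()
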